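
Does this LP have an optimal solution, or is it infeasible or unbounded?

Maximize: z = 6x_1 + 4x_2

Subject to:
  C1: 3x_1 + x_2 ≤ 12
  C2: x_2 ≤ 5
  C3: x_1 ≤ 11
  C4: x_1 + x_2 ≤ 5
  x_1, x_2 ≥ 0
The point (3.5, 1.5) satisfies every constraint, so the LP is feasible; the constraints give x_1 ≤ 11 and x_2 ≤ 5, which with x_1, x_2 ≥ 0 keep the feasible region inside a bounded box. A feasible, bounded LP attains a finite optimum at a vertex.

Feasible with finite optimum z* = 27 at (3.5, 1.5).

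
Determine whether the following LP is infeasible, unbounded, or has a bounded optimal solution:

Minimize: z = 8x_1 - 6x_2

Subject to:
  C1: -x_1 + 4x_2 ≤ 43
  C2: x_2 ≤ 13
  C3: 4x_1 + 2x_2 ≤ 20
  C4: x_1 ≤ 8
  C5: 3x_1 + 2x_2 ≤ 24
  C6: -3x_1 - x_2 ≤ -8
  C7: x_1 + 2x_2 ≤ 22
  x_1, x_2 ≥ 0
The point (0, 10) satisfies every constraint, so the LP is feasible; the constraints give x_1 ≤ 8 and x_2 ≤ 13, which with x_1, x_2 ≥ 0 keep the feasible region inside a bounded box. A feasible, bounded LP attains a finite optimum at a vertex.

The LP has an optimal solution: (0, 10) with z = -60.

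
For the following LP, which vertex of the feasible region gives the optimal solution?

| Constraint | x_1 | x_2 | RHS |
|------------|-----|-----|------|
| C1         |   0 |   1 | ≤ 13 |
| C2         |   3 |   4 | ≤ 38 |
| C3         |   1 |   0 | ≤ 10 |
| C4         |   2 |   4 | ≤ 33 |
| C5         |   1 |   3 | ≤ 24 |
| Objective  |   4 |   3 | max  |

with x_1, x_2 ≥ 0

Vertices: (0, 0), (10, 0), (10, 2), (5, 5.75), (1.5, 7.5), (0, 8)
(10, 2) with z = 46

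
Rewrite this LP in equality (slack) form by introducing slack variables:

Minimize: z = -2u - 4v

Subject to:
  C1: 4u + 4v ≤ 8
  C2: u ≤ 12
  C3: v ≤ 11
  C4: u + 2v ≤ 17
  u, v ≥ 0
min z = -2u - 4v

s.t.
  4u + 4v + s1 = 8
  u + s2 = 12
  v + s3 = 11
  u + 2v + s4 = 17
  u, v, s1, s2, s3, s4 ≥ 0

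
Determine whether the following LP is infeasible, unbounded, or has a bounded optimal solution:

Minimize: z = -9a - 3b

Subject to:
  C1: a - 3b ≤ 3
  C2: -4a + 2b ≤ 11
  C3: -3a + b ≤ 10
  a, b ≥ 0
Feasible point: (0, 0) satisfies every constraint, so the LP is feasible.
Direction d = (1, 1): for each constraint row a, a·d ≤ 0 —
  (1)(1) + (-3)(1) = -2 ≤ 0
  (-4)(1) + (2)(1) = -2 ≤ 0
  (-3)(1) + (1)(1) = -2 ≤ 0
and d ≥ 0, so (0, 0) + t·d stays feasible for every t ≥ 0. Along this ray z = -9a - 3b changes by -12 per unit t, so z → −∞.

The LP is unbounded; z can be made arbitrarily small.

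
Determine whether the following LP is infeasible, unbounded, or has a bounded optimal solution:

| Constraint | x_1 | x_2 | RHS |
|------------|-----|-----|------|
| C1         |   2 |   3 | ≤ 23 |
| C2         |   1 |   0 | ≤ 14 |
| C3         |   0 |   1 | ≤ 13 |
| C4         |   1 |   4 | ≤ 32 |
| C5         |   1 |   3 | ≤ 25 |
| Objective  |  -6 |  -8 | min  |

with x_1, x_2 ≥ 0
The point (11.5, 0) satisfies every constraint, so the LP is feasible; the constraints give x_1 ≤ 14 and x_2 ≤ 13, which with x_1, x_2 ≥ 0 keep the feasible region inside a bounded box. A feasible, bounded LP attains a finite optimum at a vertex.

Evaluating z = -6x_1 - 8x_2 at each vertex:
  (0, 0): z = 0
  (11.5, 0): z = -69
  (0, 7.667): z = -61.33

The LP has an optimal solution: (11.5, 0) with z = -69.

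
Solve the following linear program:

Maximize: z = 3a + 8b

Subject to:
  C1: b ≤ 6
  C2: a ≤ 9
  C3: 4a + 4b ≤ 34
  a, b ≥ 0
Each vertex is the intersection of two constraint boundaries that also satisfies all remaining constraints:
  a = 0 and b = 0 → (0, 0)
  4a + 4b = 34 and b = 0 → (8.5, 0)
  b = 6 and 4a + 4b = 34 → (2.5, 6)
  b = 6 and a = 0 → (0, 6)

Evaluating z = 3a + 8b at each vertex:
  (0, 0): z = 0
  (8.5, 0): z = 25.5
  (2.5, 6): z = 55.5
  (0, 6): z = 48

The maximum is at (2.5, 6) with z = 55.5.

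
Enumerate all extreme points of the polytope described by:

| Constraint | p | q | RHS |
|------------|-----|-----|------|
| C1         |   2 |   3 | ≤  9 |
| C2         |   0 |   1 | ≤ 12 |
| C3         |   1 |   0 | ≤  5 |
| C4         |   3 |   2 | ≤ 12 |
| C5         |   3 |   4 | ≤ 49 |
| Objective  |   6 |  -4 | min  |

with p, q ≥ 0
Each vertex is the intersection of two constraint boundaries that also satisfies all remaining constraints:
  p = 0 and q = 0 → (0, 0)
  3p + 2q = 12 and q = 0 → (4, 0)
  2p + 3q = 9 and 3p + 2q = 12 → (3.6, 0.6)
  2p + 3q = 9 and p = 0 → (0, 3)

Vertices: (0, 0), (4, 0), (3.6, 0.6), (0, 3)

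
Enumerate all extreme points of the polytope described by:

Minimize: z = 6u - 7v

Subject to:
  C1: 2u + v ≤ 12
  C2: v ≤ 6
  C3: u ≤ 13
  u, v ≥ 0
Each vertex is the intersection of two constraint boundaries that also satisfies all remaining constraints:
  u = 0 and v = 0 → (0, 0)
  2u + v = 12 and v = 0 → (6, 0)
  2u + v = 12 and v = 6 → (3, 6)
  v = 6 and u = 0 → (0, 6)

Vertices: (0, 0), (6, 0), (3, 6), (0, 6)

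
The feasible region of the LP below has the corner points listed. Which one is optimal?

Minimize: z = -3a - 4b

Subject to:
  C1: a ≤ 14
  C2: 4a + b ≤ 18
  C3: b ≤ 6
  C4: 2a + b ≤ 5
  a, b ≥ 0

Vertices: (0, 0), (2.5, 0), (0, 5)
Evaluating z = -3a - 4b at each vertex:
  (0, 0): z = 0
  (2.5, 0): z = -7.5
  (0, 5): z = -20

The smallest value is z = -20, attained at (0, 5).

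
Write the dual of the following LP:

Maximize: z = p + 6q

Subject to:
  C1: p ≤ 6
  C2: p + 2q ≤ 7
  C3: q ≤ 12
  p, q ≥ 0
Minimize: z = 6y1 + 7y2 + 12y3

Subject to:
  C1: -y1 - y2 ≤ -1
  C2: -2y2 - y3 ≤ -6
  y1, y2, y3 ≥ 0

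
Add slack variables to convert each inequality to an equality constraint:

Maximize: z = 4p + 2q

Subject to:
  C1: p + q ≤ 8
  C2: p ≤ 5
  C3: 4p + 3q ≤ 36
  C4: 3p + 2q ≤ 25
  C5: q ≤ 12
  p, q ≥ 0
max z = 4p + 2q

s.t.
  p + q + s1 = 8
  p + s2 = 5
  4p + 3q + s3 = 36
  3p + 2q + s4 = 25
  q + s5 = 12
  p, q, s1, s2, s3, s4, s5 ≥ 0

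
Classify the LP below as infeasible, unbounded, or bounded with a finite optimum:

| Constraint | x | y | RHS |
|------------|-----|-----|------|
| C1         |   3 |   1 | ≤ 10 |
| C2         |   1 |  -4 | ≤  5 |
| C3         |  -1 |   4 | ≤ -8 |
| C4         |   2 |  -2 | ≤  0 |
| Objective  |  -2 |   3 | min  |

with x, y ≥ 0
C2 requires x - 4y ≤ 5, while C3 (-x + 4y ≤ -8) is equivalent to x - 4y ≥ 8. Together they would need 8 ≤ x - 4y ≤ 5, which is impossible since 8 > 5. No point satisfies all constraints.

Infeasible — the constraint set is empty.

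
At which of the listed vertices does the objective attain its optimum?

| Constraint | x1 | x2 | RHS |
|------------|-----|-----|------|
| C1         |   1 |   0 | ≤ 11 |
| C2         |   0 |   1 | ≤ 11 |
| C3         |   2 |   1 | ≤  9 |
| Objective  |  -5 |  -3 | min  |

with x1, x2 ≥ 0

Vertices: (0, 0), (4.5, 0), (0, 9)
(0, 9) with z = -27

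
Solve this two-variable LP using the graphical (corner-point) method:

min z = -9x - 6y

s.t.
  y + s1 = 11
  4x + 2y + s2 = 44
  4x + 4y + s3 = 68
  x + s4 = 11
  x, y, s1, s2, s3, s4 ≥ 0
Each vertex is the intersection of two constraint boundaries that also satisfies all remaining constraints:
  x = 0 and y = 0 → (0, 0)
  4x + 2y = 44 and x = 11 → (11, 0)
  y = 11 and 4x + 2y = 44 → (5.5, 11)
  y = 11 and x = 0 → (0, 11)

Evaluating z = -9x - 6y at each vertex:
  (0, 0): z = 0
  (11, 0): z = -99
  (5.5, 11): z = -115.5
  (0, 11): z = -66

The minimum is at (5.5, 11) with z = -115.5.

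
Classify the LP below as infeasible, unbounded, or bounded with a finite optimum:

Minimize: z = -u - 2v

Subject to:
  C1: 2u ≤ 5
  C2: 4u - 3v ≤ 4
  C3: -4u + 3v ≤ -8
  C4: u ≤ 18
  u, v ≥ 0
C2 requires 4u - 3v ≤ 4, while C3 (-4u + 3v ≤ -8) is equivalent to 4u - 3v ≥ 8. Together they would need 8 ≤ 4u - 3v ≤ 4, which is impossible since 8 > 4. No point satisfies all constraints.

Infeasible: no point satisfies all constraints simultaneously.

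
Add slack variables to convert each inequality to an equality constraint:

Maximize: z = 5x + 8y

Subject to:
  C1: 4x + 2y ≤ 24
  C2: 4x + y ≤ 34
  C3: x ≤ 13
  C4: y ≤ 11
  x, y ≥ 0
max z = 5x + 8y

s.t.
  4x + 2y + s1 = 24
  4x + y + s2 = 34
  x + s3 = 13
  y + s4 = 11
  x, y, s1, s2, s3, s4 ≥ 0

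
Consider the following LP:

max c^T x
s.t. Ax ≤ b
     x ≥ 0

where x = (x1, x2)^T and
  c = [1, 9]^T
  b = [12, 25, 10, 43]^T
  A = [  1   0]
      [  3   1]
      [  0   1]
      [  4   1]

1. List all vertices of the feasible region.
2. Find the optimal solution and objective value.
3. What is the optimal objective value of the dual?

1. (0, 0), (8.333, 0), (5, 10), (0, 10)
2. x1 = 5, x2 = 10, z = 95
3. 95 (by strong duality, equal to the primal optimum)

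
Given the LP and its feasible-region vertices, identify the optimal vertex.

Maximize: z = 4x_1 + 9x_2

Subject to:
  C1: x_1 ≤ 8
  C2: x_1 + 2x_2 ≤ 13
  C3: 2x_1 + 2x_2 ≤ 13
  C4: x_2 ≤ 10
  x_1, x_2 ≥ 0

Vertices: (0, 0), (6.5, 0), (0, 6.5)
Evaluating z = 4x_1 + 9x_2 at each vertex:
  (0, 0): z = 0
  (6.5, 0): z = 26
  (0, 6.5): z = 58.5

The largest value is z = 58.5, attained at (0, 6.5).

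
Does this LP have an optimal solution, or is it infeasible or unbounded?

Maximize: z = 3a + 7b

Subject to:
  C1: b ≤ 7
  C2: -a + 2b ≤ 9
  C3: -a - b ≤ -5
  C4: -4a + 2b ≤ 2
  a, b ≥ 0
Feasible point: (2, 3) satisfies every constraint, so the LP is feasible.
Direction d = (1, 0): for each constraint row a, a·d ≤ 0 —
  (0)(1) + (1)(0) = 0 ≤ 0
  (-1)(1) + (2)(0) = -1 ≤ 0
  (-1)(1) + (-1)(0) = -1 ≤ 0
  (-4)(1) + (2)(0) = -4 ≤ 0
and d ≥ 0, so (2, 3) + t·d stays feasible for every t ≥ 0. Along this ray z = 3a + 7b changes by 3 per unit t, so z → +∞.

Unbounded: there is a feasible ray along which z → +∞.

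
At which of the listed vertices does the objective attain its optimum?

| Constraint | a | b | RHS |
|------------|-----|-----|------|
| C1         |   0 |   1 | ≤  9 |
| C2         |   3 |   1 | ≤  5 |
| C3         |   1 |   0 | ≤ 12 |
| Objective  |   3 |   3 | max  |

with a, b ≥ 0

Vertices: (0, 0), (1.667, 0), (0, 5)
Evaluating z = 3a + 3b at each vertex:
  (0, 0): z = 0
  (1.667, 0): z = 5
  (0, 5): z = 15

The largest value is z = 15, attained at (0, 5).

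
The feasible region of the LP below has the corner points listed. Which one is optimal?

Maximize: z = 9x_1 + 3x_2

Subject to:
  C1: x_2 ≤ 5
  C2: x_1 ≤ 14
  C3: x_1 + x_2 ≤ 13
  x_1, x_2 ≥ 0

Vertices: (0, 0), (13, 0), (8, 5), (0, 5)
(13, 0) with z = 117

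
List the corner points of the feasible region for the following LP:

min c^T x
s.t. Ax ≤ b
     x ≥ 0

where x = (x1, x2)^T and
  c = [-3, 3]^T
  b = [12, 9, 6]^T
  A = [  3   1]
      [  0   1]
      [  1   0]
Each vertex is the intersection of two constraint boundaries that also satisfies all remaining constraints:
  x1 = 0 and x2 = 0 → (0, 0)
  3x1 + x2 = 12 and x2 = 0 → (4, 0)
  3x1 + x2 = 12 and x2 = 9 → (1, 9)
  x2 = 9 and x1 = 0 → (0, 9)

Vertices: (0, 0), (4, 0), (1, 9), (0, 9)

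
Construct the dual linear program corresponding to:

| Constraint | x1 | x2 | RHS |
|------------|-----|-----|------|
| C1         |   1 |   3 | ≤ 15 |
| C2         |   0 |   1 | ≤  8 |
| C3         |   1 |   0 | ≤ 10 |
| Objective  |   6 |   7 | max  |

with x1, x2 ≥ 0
Minimize: z = 15y1 + 8y2 + 10y3

Subject to:
  C1: -y1 - y3 ≤ -6
  C2: -3y1 - y2 ≤ -7
  y1, y2, y3 ≥ 0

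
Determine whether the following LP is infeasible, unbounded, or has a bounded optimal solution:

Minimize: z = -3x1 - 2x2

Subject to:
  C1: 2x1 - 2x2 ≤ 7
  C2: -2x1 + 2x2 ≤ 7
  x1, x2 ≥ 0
Feasible point: (0, 0) satisfies every constraint, so the LP is feasible.
Direction d = (1, 1): for each constraint row a, a·d ≤ 0 —
  (2)(1) + (-2)(1) = 0 ≤ 0
  (-2)(1) + (2)(1) = 0 ≤ 0
and d ≥ 0, so (0, 0) + t·d stays feasible for every t ≥ 0. Along this ray z = -3x1 - 2x2 changes by -5 per unit t, so z → −∞.

Unbounded: there is a feasible ray along which z → −∞.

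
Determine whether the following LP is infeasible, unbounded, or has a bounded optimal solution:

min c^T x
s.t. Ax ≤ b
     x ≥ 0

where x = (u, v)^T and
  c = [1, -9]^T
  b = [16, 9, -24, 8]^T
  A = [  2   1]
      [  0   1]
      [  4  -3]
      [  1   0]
The point (0, 9) satisfies every constraint, so the LP is feasible; the constraints give u ≤ 8 and v ≤ 9, which with u, v ≥ 0 keep the feasible region inside a bounded box. A feasible, bounded LP attains a finite optimum at a vertex.

Evaluating z = u - 9v at each vertex:
  (0, 8): z = -72
  (0.75, 9): z = -80.25
  (0, 9): z = -81

Bounded optimum: z* = -81 at (0, 9).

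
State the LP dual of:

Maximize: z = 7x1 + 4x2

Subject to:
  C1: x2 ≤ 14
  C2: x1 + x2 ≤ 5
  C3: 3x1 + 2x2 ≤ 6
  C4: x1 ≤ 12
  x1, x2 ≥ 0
Minimize: z = 14y1 + 5y2 + 6y3 + 12y4

Subject to:
  C1: -y2 - 3y3 - y4 ≤ -7
  C2: -y1 - y2 - 2y3 ≤ -4
  y1, y2, y3, y4 ≥ 0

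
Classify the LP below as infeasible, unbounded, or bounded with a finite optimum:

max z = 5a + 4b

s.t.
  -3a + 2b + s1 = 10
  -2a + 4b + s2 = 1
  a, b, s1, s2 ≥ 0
Feasible point: (0, 0) satisfies every constraint, so the LP is feasible.
Direction d = (1, 0): for each constraint row a, a·d ≤ 0 —
  (-3)(1) + (2)(0) = -3 ≤ 0
  (-2)(1) + (4)(0) = -2 ≤ 0
and d ≥ 0, so (0, 0) + t·d stays feasible for every t ≥ 0. Along this ray z = 5a + 4b changes by 5 per unit t, so z → +∞.

The LP is unbounded; z can be made arbitrarily large.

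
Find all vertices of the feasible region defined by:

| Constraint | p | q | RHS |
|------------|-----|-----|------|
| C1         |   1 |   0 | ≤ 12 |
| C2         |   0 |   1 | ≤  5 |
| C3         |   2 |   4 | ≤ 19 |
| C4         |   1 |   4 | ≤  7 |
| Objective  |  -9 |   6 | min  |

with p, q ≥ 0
Each vertex is the intersection of two constraint boundaries that also satisfies all remaining constraints:
  p = 0 and q = 0 → (0, 0)
  p + 4q = 7 and q = 0 → (7, 0)
  p + 4q = 7 and p = 0 → (0, 1.75)

Vertices: (0, 0), (7, 0), (0, 1.75)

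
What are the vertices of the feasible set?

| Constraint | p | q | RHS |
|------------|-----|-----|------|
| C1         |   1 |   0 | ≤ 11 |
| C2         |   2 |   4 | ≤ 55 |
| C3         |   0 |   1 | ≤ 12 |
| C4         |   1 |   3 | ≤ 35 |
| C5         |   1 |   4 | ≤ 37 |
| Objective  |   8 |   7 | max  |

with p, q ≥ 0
Each vertex is the intersection of two constraint boundaries that also satisfies all remaining constraints:
  p = 0 and q = 0 → (0, 0)
  p = 11 and q = 0 → (11, 0)
  p = 11 and p + 4q = 37 → (11, 6.5)
  p + 4q = 37 and p = 0 → (0, 9.25)

Vertices: (0, 0), (11, 0), (11, 6.5), (0, 9.25)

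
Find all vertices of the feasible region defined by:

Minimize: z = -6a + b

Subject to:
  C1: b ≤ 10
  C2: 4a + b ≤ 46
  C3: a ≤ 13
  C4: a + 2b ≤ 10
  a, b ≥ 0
Each vertex is the intersection of two constraint boundaries that also satisfies all remaining constraints:
  a = 0 and b = 0 → (0, 0)
  a + 2b = 10 and b = 0 → (10, 0)
  a + 2b = 10 and a = 0 → (0, 5)

Vertices: (0, 0), (10, 0), (0, 5)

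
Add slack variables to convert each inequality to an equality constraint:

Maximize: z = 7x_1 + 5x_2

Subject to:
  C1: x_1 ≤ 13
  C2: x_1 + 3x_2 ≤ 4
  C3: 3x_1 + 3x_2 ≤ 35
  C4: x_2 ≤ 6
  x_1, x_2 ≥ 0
max z = 7x_1 + 5x_2

s.t.
  x_1 + s1 = 13
  x_1 + 3x_2 + s2 = 4
  3x_1 + 3x_2 + s3 = 35
  x_2 + s4 = 6
  x_1, x_2, s1, s2, s3, s4 ≥ 0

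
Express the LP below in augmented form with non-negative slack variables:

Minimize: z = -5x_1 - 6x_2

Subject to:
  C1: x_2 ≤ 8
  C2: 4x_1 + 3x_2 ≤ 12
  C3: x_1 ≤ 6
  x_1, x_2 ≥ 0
min z = -5x_1 - 6x_2

s.t.
  x_2 + s1 = 8
  4x_1 + 3x_2 + s2 = 12
  x_1 + s3 = 6
  x_1, x_2, s1, s2, s3 ≥ 0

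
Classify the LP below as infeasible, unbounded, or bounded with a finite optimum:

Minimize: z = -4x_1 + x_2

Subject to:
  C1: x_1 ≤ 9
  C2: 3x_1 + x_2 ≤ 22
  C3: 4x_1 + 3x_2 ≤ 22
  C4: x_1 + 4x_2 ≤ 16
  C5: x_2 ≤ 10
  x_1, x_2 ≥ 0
The point (5.5, 0) satisfies every constraint, so the LP is feasible; the constraints give x_1 ≤ 9 and x_2 ≤ 10, which with x_1, x_2 ≥ 0 keep the feasible region inside a bounded box. A feasible, bounded LP attains a finite optimum at a vertex.

Bounded optimum: z* = -22 at (5.5, 0).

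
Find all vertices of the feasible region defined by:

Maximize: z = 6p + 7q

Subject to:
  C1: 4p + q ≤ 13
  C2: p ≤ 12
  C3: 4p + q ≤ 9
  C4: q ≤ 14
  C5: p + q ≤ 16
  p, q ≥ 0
Each vertex is the intersection of two constraint boundaries that also satisfies all remaining constraints:
  p = 0 and q = 0 → (0, 0)
  4p + q = 9 and q = 0 → (2.25, 0)
  4p + q = 9 and p = 0 → (0, 9)

Vertices: (0, 0), (2.25, 0), (0, 9)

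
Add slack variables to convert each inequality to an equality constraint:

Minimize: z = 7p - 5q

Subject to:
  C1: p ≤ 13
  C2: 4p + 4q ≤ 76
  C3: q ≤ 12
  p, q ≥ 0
min z = 7p - 5q

s.t.
  p + s1 = 13
  4p + 4q + s2 = 76
  q + s3 = 12
  p, q, s1, s2, s3 ≥ 0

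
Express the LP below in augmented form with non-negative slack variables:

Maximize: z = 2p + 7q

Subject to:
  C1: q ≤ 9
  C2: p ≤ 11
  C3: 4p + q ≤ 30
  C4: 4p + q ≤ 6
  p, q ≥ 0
max z = 2p + 7q

s.t.
  q + s1 = 9
  p + s2 = 11
  4p + q + s3 = 30
  4p + q + s4 = 6
  p, q, s1, s2, s3, s4 ≥ 0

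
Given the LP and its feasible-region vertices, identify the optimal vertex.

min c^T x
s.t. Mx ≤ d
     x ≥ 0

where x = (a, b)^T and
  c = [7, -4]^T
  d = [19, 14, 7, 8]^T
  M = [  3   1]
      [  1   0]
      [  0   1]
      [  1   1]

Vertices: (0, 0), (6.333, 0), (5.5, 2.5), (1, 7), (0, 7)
(0, 7) with z = -28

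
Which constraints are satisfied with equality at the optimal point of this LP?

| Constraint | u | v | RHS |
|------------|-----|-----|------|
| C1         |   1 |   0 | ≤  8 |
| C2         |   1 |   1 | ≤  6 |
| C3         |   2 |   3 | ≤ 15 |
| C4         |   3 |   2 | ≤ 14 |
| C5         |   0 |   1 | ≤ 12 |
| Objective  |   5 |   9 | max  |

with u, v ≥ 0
Optimal: u = 0, v = 5
Binding: C3, u ≥ 0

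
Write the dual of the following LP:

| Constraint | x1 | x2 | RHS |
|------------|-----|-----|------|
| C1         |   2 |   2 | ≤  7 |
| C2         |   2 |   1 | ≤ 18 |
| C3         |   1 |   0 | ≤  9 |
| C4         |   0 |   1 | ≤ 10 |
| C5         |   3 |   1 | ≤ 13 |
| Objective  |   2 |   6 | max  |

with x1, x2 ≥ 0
Minimize: z = 7y1 + 18y2 + 9y3 + 10y4 + 13y5

Subject to:
  C1: -2y1 - 2y2 - y3 - 3y5 ≤ -2
  C2: -2y1 - y2 - y4 - y5 ≤ -6
  y1, y2, y3, y4, y5 ≥ 0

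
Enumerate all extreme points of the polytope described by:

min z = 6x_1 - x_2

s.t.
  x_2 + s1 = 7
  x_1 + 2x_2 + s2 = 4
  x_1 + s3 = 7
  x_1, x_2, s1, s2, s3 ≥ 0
Each vertex is the intersection of two constraint boundaries that also satisfies all remaining constraints:
  x_1 = 0 and x_2 = 0 → (0, 0)
  x_1 + 2x_2 = 4 and x_2 = 0 → (4, 0)
  x_1 + 2x_2 = 4 and x_1 = 0 → (0, 2)

Vertices: (0, 0), (4, 0), (0, 2)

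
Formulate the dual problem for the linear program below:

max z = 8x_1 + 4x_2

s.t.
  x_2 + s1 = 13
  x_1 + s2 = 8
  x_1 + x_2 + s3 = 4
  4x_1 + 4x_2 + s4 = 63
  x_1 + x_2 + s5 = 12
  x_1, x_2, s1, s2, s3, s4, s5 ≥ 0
Minimize: z = 13y1 + 8y2 + 4y3 + 63y4 + 12y5

Subject to:
  C1: -y2 - y3 - 4y4 - y5 ≤ -8
  C2: -y1 - y3 - 4y4 - y5 ≤ -4
  y1, y2, y3, y4, y5 ≥ 0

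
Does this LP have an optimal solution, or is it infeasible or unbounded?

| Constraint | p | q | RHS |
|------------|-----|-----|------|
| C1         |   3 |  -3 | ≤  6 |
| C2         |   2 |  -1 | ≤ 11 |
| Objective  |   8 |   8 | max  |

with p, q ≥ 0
Feasible point: (0, 0) satisfies every constraint, so the LP is feasible.
Direction d = (0, 1): for each constraint row a, a·d ≤ 0 —
  (3)(0) + (-3)(1) = -3 ≤ 0
  (2)(0) + (-1)(1) = -1 ≤ 0
and d ≥ 0, so (0, 0) + t·d stays feasible for every t ≥ 0. Along this ray z = 8p + 8q changes by 8 per unit t, so z → +∞.

Unbounded — the objective can increase without bound over the feasible region.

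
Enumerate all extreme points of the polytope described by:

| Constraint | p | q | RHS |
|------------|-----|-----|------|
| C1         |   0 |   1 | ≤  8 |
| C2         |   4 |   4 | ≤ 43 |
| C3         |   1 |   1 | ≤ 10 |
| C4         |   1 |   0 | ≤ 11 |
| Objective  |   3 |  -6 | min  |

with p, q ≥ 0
Each vertex is the intersection of two constraint boundaries that also satisfies all remaining constraints:
  p = 0 and q = 0 → (0, 0)
  p + q = 10 and q = 0 → (10, 0)
  q = 8 and p + q = 10 → (2, 8)
  q = 8 and p = 0 → (0, 8)

Vertices: (0, 0), (10, 0), (2, 8), (0, 8)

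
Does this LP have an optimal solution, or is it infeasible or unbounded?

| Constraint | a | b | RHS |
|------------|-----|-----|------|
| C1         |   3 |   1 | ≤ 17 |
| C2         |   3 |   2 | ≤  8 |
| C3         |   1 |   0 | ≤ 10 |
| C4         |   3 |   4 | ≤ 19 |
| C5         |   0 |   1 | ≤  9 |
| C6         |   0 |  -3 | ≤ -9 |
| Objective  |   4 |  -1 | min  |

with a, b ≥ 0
The point (0, 4) satisfies every constraint, so the LP is feasible; the constraints give a ≤ 10 and b ≤ 9, which with a, b ≥ 0 keep the feasible region inside a bounded box. A feasible, bounded LP attains a finite optimum at a vertex.

Evaluating z = 4a - b at each vertex:
  (0, 3): z = -3
  (0.6667, 3): z = -0.3333
  (0, 4): z = -4

The LP has an optimal solution: (0, 4) with z = -4.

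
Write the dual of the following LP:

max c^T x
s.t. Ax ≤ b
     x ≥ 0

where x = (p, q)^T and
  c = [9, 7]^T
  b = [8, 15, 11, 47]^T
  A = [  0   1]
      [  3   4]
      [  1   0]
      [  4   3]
Minimize: z = 8y1 + 15y2 + 11y3 + 47y4

Subject to:
  C1: -3y2 - y3 - 4y4 ≤ -9
  C2: -y1 - 4y2 - 3y4 ≤ -7
  y1, y2, y3, y4 ≥ 0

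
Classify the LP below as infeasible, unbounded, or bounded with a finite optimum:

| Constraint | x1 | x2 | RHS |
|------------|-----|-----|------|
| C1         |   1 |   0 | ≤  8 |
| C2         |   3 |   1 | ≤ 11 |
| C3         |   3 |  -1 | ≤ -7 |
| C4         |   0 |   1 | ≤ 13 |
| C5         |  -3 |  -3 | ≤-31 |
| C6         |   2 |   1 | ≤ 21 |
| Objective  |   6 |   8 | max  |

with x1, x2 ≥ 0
The point (0, 11) satisfies every constraint, so the LP is feasible; the constraints give x1 ≤ 8 and x2 ≤ 13, which with x1, x2 ≥ 0 keep the feasible region inside a bounded box. A feasible, bounded LP attains a finite optimum at a vertex.

Evaluating z = 6x1 + 8x2 at each vertex:
  (0, 10.33): z = 82.67
  (0.3333, 10): z = 82
  (0, 11): z = 88

The LP has an optimal solution: (0, 11) with z = 88.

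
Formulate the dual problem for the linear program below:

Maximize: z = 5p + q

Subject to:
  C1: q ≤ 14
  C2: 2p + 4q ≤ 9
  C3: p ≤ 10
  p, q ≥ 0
Minimize: z = 14y1 + 9y2 + 10y3

Subject to:
  C1: -2y2 - y3 ≤ -5
  C2: -y1 - 4y2 ≤ -1
  y1, y2, y3 ≥ 0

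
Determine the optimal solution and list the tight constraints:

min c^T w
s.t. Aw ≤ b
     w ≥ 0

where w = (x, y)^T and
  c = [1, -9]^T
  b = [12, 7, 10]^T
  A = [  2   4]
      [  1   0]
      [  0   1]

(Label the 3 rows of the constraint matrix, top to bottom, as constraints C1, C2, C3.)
Optimal: x = 0, y = 3
Slack at optimum:
  C1: slack = 0 (binding)
  C2: slack = 7
  C3: slack = 7
  x ≥ 0: x = 0 (binding)
  y ≥ 0: y = 3
Binding constraints: C1, x ≥ 0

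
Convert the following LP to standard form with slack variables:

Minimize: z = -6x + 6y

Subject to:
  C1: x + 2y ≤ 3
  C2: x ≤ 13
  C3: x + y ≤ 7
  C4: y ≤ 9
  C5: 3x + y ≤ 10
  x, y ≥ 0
min z = -6x + 6y

s.t.
  x + 2y + s1 = 3
  x + s2 = 13
  x + y + s3 = 7
  y + s4 = 9
  3x + y + s5 = 10
  x, y, s1, s2, s3, s4, s5 ≥ 0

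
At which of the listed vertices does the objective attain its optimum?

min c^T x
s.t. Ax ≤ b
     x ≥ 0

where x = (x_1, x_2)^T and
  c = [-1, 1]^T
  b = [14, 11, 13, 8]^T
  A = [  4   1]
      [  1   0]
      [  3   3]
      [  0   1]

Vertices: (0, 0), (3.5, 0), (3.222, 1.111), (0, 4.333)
Evaluating z = -x_1 + x_2 at each vertex:
  (0, 0): z = 0
  (3.5, 0): z = -3.5
  (3.222, 1.111): z = -2.111
  (0, 4.333): z = 4.333

The smallest value is z = -3.5, attained at (3.5, 0).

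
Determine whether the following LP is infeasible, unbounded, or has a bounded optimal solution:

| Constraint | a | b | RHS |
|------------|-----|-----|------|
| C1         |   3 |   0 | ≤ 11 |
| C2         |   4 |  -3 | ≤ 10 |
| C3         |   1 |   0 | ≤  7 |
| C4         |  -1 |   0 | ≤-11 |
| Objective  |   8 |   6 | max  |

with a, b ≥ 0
C3 requires a ≤ 7, while C4 (-a ≤ -11) is equivalent to a ≥ 11. Together they would need 11 ≤ a ≤ 7, which is impossible since 11 > 7. No point satisfies all constraints.

Infeasible — the constraint set is empty.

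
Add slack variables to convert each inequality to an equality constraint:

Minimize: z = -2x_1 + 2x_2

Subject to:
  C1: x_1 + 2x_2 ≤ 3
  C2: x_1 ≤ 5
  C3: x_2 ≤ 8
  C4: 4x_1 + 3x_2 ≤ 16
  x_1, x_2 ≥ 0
min z = -2x_1 + 2x_2

s.t.
  x_1 + 2x_2 + s1 = 3
  x_1 + s2 = 5
  x_2 + s3 = 8
  4x_1 + 3x_2 + s4 = 16
  x_1, x_2, s1, s2, s3, s4 ≥ 0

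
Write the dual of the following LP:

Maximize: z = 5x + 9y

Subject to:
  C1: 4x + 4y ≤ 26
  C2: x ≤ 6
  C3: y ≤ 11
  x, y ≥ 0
Minimize: z = 26y1 + 6y2 + 11y3

Subject to:
  C1: -4y1 - y2 ≤ -5
  C2: -4y1 - y3 ≤ -9
  y1, y2, y3 ≥ 0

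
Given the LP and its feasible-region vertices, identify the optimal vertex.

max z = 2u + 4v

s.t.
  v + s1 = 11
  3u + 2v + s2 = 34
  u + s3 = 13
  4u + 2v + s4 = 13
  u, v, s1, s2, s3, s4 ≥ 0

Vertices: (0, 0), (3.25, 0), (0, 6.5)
Evaluating z = 2u + 4v at each vertex:
  (0, 0): z = 0
  (3.25, 0): z = 6.5
  (0, 6.5): z = 26

The largest value is z = 26, attained at (0, 6.5).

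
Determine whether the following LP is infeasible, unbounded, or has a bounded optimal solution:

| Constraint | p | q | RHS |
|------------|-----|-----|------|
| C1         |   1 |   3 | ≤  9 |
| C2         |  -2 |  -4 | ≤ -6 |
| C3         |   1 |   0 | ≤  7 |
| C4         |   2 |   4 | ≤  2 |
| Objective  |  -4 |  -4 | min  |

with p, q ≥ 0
C4 requires 2p + 4q ≤ 2, while C2 (-2p - 4q ≤ -6) is equivalent to 2p + 4q ≥ 6. Together they would need 6 ≤ 2p + 4q ≤ 2, which is impossible since 6 > 2. No point satisfies all constraints.

Infeasible — the constraint set is empty.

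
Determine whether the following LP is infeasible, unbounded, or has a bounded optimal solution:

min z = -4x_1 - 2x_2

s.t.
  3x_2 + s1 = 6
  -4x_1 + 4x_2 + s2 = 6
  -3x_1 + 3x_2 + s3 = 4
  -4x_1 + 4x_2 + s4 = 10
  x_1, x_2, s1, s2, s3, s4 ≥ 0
Feasible point: (0, 0) satisfies every constraint, so the LP is feasible.
Direction d = (1, 0): for each constraint row a, a·d ≤ 0 —
  (0)(1) + (3)(0) = 0 ≤ 0
  (-4)(1) + (4)(0) = -4 ≤ 0
  (-3)(1) + (3)(0) = -3 ≤ 0
  (-4)(1) + (4)(0) = -4 ≤ 0
and d ≥ 0, so (0, 0) + t·d stays feasible for every t ≥ 0. Along this ray z = -4x_1 - 2x_2 changes by -4 per unit t, so z → −∞.

Unbounded: there is a feasible ray along which z → −∞.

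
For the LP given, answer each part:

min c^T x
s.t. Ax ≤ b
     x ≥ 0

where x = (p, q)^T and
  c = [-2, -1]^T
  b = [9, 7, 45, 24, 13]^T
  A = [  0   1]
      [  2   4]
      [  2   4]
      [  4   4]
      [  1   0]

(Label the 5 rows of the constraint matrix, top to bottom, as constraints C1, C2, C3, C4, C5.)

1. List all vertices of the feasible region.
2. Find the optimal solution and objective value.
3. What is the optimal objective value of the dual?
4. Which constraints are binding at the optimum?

1. (0, 0), (3.5, 0), (0, 1.75)
2. p = 3.5, q = 0, z = -7
3. -7 (by strong duality, equal to the primal optimum)
4. C2, q ≥ 0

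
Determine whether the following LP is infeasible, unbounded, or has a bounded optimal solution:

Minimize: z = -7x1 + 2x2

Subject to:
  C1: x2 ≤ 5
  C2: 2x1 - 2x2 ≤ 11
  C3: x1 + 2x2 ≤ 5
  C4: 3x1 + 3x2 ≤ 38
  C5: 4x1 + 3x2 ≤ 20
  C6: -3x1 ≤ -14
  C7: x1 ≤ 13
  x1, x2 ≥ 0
The point (5, 0) satisfies every constraint, so the LP is feasible; the constraints give x1 ≤ 13 and x2 ≤ 5, which with x1, x2 ≥ 0 keep the feasible region inside a bounded box. A feasible, bounded LP attains a finite optimum at a vertex.

Feasible with finite optimum z* = -35 at (5, 0).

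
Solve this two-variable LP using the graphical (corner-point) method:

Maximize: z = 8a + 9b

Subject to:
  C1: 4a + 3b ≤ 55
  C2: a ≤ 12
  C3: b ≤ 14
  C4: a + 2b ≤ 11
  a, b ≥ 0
a = 11, b = 0, z = 88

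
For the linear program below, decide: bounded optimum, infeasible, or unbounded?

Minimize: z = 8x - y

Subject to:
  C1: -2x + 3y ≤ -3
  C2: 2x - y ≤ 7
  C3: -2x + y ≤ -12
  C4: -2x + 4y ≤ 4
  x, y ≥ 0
C2 requires 2x - y ≤ 7, while C3 (-2x + y ≤ -12) is equivalent to 2x - y ≥ 12. Together they would need 12 ≤ 2x - y ≤ 7, which is impossible since 12 > 7. No point satisfies all constraints.

Infeasible: no point satisfies all constraints simultaneously.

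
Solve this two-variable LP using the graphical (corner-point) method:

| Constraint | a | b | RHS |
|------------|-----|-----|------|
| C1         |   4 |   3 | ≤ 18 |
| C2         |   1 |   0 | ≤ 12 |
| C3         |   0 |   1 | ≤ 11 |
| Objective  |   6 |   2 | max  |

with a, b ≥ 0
a = 4.5, b = 0, z = 27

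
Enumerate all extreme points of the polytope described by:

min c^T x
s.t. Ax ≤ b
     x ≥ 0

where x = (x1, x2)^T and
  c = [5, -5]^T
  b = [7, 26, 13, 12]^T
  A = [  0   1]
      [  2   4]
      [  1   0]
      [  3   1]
Each vertex is the intersection of two constraint boundaries that also satisfies all remaining constraints:
  x1 = 0 and x2 = 0 → (0, 0)
  3x1 + x2 = 12 and x2 = 0 → (4, 0)
  2x1 + 4x2 = 26 and 3x1 + x2 = 12 → (2.2, 5.4)
  2x1 + 4x2 = 26 and x1 = 0 → (0, 6.5)

Vertices: (0, 0), (4, 0), (2.2, 5.4), (0, 6.5)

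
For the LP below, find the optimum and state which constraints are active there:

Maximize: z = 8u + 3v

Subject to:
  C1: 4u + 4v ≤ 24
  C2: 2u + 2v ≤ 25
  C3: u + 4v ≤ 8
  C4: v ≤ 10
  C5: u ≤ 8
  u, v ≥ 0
Optimal: u = 6, v = 0
Slack at optimum:
  C1: slack = 0 (binding)
  C2: slack = 13
  C3: slack = 2
  C4: slack = 10
  C5: slack = 2
  u ≥ 0: u = 6
  v ≥ 0: v = 0 (binding)
Binding constraints: C1, v ≥ 0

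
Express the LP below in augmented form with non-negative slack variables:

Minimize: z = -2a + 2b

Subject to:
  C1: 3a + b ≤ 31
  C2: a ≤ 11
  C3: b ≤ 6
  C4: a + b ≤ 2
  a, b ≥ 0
min z = -2a + 2b

s.t.
  3a + b + s1 = 31
  a + s2 = 11
  b + s3 = 6
  a + b + s4 = 2
  a, b, s1, s2, s3, s4 ≥ 0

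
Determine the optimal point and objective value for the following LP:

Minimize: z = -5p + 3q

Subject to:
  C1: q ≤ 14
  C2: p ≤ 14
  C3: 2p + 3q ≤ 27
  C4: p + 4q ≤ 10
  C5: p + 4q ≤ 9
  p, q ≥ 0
p = 9, q = 0, z = -45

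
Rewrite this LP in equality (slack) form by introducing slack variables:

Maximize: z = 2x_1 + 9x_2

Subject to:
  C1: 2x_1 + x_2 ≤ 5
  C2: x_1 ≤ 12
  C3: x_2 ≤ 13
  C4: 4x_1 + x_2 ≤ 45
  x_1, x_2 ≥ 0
max z = 2x_1 + 9x_2

s.t.
  2x_1 + x_2 + s1 = 5
  x_1 + s2 = 12
  x_2 + s3 = 13
  4x_1 + x_2 + s4 = 45
  x_1, x_2, s1, s2, s3, s4 ≥ 0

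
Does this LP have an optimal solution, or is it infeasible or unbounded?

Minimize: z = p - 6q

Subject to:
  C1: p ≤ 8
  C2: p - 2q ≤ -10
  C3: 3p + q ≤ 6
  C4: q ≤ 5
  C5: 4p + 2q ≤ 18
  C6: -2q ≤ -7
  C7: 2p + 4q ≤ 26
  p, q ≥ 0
The point (0, 5) satisfies every constraint, so the LP is feasible; the constraints give p ≤ 8 and q ≤ 5, which with p, q ≥ 0 keep the feasible region inside a bounded box. A feasible, bounded LP attains a finite optimum at a vertex.

Bounded optimum: z* = -30 at (0, 5).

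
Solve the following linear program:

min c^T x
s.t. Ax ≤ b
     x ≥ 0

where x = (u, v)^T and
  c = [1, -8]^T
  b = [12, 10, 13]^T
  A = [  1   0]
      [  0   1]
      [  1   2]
u = 0, v = 6.5, z = -52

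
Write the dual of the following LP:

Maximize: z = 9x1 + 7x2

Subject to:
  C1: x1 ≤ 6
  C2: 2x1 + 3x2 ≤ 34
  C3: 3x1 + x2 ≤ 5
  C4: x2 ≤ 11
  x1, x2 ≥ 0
Minimize: z = 6y1 + 34y2 + 5y3 + 11y4

Subject to:
  C1: -y1 - 2y2 - 3y3 ≤ -9
  C2: -3y2 - y3 - y4 ≤ -7
  y1, y2, y3, y4 ≥ 0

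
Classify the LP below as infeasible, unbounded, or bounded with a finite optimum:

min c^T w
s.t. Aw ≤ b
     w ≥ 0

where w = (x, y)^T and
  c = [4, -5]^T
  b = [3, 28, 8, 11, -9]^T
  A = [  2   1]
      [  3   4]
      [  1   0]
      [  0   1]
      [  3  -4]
The point (0, 3) satisfies every constraint, so the LP is feasible; the constraints give x ≤ 8 and y ≤ 11, which with x, y ≥ 0 keep the feasible region inside a bounded box. A feasible, bounded LP attains a finite optimum at a vertex.

Evaluating z = 4x - 5y at each vertex:
  (0, 2.25): z = -11.25
  (0.2727, 2.455): z = -11.18
  (0, 3): z = -15

Bounded optimum: z* = -15 at (0, 3).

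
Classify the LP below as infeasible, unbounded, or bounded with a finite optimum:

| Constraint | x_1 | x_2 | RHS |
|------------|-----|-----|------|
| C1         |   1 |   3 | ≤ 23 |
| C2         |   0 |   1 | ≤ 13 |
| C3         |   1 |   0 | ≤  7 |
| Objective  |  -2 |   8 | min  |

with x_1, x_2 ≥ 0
The point (7, 0) satisfies every constraint, so the LP is feasible; the constraints give x_1 ≤ 7 and x_2 ≤ 13, which with x_1, x_2 ≥ 0 keep the feasible region inside a bounded box. A feasible, bounded LP attains a finite optimum at a vertex.

Feasible with finite optimum z* = -14 at (7, 0).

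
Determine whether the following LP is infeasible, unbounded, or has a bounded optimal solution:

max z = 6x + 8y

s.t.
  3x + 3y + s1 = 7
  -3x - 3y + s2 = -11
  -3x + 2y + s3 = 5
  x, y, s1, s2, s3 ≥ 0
The row 3x + 3y + s1 = 7 with s1 ≥ 0 requires 3x + 3y ≤ 7, while the row -3x - 3y + s2 = -11 with s2 ≥ 0 is equivalent to 3x + 3y ≥ 11. Together they would need 11 ≤ 3x + 3y ≤ 7, which is impossible since 11 > 7. No point satisfies all constraints.

Infeasible: no point satisfies all constraints simultaneously.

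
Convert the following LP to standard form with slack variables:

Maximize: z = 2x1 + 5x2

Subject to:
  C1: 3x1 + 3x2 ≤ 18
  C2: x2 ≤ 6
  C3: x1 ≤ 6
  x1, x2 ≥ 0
max z = 2x1 + 5x2

s.t.
  3x1 + 3x2 + s1 = 18
  x2 + s2 = 6
  x1 + s3 = 6
  x1, x2, s1, s2, s3 ≥ 0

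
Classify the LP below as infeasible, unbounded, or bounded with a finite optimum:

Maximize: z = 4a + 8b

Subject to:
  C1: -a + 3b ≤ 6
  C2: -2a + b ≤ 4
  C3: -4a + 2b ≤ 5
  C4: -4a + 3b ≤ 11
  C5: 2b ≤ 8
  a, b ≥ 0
Feasible point: (0, 0) satisfies every constraint, so the LP is feasible.
Direction d = (1, 0): for each constraint row a, a·d ≤ 0 —
  (-1)(1) + (3)(0) = -1 ≤ 0
  (-2)(1) + (1)(0) = -2 ≤ 0
  (-4)(1) + (2)(0) = -4 ≤ 0
  (-4)(1) + (3)(0) = -4 ≤ 0
  (0)(1) + (2)(0) = 0 ≤ 0
and d ≥ 0, so (0, 0) + t·d stays feasible for every t ≥ 0. Along this ray z = 4a + 8b changes by 4 per unit t, so z → +∞.

Unbounded — the objective can increase without bound over the feasible region.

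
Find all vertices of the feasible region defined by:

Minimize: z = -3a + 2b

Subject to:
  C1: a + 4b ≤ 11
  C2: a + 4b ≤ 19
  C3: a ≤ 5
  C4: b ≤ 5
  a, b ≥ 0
Each vertex is the intersection of two constraint boundaries that also satisfies all remaining constraints:
  a = 0 and b = 0 → (0, 0)
  a = 5 and b = 0 → (5, 0)
  a + 4b = 11 and a = 5 → (5, 1.5)
  a + 4b = 11 and a = 0 → (0, 2.75)

Vertices: (0, 0), (5, 0), (5, 1.5), (0, 2.75)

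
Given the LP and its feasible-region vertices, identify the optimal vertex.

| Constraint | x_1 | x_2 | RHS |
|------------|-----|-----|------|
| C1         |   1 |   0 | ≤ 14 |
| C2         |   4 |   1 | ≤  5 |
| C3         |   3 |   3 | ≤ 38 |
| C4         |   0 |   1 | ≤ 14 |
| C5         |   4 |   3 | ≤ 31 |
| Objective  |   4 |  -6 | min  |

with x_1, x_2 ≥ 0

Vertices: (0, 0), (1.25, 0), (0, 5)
Evaluating z = 4x_1 - 6x_2 at each vertex:
  (0, 0): z = 0
  (1.25, 0): z = 5
  (0, 5): z = -30

The smallest value is z = -30, attained at (0, 5).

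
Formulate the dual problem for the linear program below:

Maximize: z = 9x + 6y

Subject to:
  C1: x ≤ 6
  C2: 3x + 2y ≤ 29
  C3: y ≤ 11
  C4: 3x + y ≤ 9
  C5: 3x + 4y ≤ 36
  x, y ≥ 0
Minimize: z = 6y1 + 29y2 + 11y3 + 9y4 + 36y5

Subject to:
  C1: -y1 - 3y2 - 3y4 - 3y5 ≤ -9
  C2: -2y2 - y3 - y4 - 4y5 ≤ -6
  y1, y2, y3, y4, y5 ≥ 0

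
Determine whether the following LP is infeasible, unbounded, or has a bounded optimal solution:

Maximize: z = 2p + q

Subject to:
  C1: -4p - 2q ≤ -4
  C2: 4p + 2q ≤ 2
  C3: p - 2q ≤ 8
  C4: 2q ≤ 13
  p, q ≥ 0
C2 requires 4p + 2q ≤ 2, while C1 (-4p - 2q ≤ -4) is equivalent to 4p + 2q ≥ 4. Together they would need 4 ≤ 4p + 2q ≤ 2, which is impossible since 4 > 2. No point satisfies all constraints.

Infeasible — the constraint set is empty.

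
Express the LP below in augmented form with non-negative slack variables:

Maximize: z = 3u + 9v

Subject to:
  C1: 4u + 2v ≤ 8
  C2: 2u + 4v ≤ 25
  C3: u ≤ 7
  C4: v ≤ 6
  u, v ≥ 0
max z = 3u + 9v

s.t.
  4u + 2v + s1 = 8
  2u + 4v + s2 = 25
  u + s3 = 7
  v + s4 = 6
  u, v, s1, s2, s3, s4 ≥ 0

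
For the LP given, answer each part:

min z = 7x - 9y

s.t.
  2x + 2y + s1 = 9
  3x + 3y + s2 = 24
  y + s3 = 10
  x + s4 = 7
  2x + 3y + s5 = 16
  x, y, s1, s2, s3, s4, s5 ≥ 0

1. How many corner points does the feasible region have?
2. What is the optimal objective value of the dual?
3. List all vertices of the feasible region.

1. 3
2. -40.5 (by strong duality, equal to the primal optimum)
3. (0, 0), (4.5, 0), (0, 4.5)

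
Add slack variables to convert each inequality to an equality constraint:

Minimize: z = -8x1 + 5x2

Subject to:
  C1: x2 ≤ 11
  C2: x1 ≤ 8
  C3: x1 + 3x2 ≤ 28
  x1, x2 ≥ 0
min z = -8x1 + 5x2

s.t.
  x2 + s1 = 11
  x1 + s2 = 8
  x1 + 3x2 + s3 = 28
  x1, x2, s1, s2, s3 ≥ 0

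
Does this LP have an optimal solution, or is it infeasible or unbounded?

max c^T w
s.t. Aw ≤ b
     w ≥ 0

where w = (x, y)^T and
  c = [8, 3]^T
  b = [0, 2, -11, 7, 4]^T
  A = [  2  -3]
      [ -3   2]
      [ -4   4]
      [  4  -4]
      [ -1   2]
One constraint requires 4x - 4y ≤ 7, while the constraint -4x + 4y ≤ -11 is equivalent to 4x - 4y ≥ 11. Together they would need 11 ≤ 4x - 4y ≤ 7, which is impossible since 11 > 7. No point satisfies all constraints.

The feasible region is empty; the LP is infeasible.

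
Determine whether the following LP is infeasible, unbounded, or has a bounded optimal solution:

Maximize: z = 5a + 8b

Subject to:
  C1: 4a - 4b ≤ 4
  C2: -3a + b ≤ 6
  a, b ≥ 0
Feasible point: (0, 0) satisfies every constraint, so the LP is feasible.
Direction d = (1, 1): for each constraint row a, a·d ≤ 0 —
  (4)(1) + (-4)(1) = 0 ≤ 0
  (-3)(1) + (1)(1) = -2 ≤ 0
and d ≥ 0, so (0, 0) + t·d stays feasible for every t ≥ 0. Along this ray z = 5a + 8b changes by 13 per unit t, so z → +∞.

Unbounded — the objective can increase without bound over the feasible region.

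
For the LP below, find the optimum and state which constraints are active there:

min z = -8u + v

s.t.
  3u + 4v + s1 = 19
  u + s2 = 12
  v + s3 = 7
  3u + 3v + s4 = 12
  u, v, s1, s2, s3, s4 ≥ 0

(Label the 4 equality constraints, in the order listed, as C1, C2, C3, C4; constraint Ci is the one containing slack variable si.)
Optimal: u = 4, v = 0
Binding: C4, v ≥ 0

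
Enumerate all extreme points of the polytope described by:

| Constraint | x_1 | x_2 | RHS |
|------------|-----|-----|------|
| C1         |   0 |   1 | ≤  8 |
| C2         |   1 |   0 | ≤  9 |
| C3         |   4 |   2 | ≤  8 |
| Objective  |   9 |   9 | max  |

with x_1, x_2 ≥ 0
Each vertex is the intersection of two constraint boundaries that also satisfies all remaining constraints:
  x_1 = 0 and x_2 = 0 → (0, 0)
  4x_1 + 2x_2 = 8 and x_2 = 0 → (2, 0)
  4x_1 + 2x_2 = 8 and x_1 = 0 → (0, 4)

Vertices: (0, 0), (2, 0), (0, 4)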